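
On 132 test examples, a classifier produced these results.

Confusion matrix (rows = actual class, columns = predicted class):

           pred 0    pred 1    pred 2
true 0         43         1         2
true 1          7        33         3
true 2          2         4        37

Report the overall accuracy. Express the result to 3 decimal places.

Accuracy = trace / total = (43+33+37=113) / 132 = 113/132 = 0.856

0.856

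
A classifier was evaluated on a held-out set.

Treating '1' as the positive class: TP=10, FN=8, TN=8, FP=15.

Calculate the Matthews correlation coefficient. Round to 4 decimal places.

-0.0983

MCC = (TP·TN − FP·FN) / √((TP+FP)(TP+FN)(TN+FP)(TN+FN))
Numerator = 10·8 − 15·8 = -40
Denominator = √(25·18·23·16) = √165600 = 406.9398
MCC = -40 / 406.9398 = -0.0983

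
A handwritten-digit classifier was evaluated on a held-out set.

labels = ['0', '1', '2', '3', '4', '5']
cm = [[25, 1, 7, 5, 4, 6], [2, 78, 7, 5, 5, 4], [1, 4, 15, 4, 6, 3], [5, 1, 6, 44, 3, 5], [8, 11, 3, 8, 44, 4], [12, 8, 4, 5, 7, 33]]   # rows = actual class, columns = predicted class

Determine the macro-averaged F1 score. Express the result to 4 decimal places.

Per-class F1 score (2·TP/(2·TP+FP+FN)):
  0: TP=25, FP=2+1+5+8+12=28, FN=1+7+5+4+6=23 → 50/101 = 0.49505
  1: TP=78, FP=1+4+1+11+8=25, FN=2+7+5+5+4=23 → 156/204 = 0.76471
  2: TP=15, FP=7+7+6+3+4=27, FN=1+4+4+6+3=18 → 30/75 = 0.40000
  3: TP=44, FP=5+5+4+8+5=27, FN=5+1+6+3+5=20 → 88/135 = 0.65185
  4: TP=44, FP=4+5+6+3+7=25, FN=8+11+3+8+4=34 → 88/147 = 0.59864
  5: TP=33, FP=6+4+3+5+4=22, FN=12+8+4+5+7=36 → 66/124 = 0.53226
Macro-F1 score = mean = (0.49505 + 0.76471 + 0.40000 + 0.65185 + 0.59864 + 0.53226) / 6 = 0.5738

0.5738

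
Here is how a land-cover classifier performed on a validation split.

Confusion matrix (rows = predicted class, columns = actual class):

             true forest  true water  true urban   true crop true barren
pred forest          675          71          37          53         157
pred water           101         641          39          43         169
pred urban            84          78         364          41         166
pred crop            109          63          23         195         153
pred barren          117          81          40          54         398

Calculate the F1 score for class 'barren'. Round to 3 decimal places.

0.459

Treat 'barren' as positive and all other classes as negative.
F1 score = 2·TP/(2·TP+FP+FN).
barren: TP=398, FP=117+81+40+54=292, FN=157+169+166+153=645 → 796/1733 = 0.4593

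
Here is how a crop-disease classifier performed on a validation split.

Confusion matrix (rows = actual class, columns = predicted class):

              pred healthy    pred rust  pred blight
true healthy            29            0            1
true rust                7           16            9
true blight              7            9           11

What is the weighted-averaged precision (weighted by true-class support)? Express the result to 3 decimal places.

Per-class precision (TP/(TP+FP)):
  healthy: TP=29, FP=7+7=14 → 29/43 = 0.6744
  rust: TP=16, FP=0+9=9 → 16/25 = 0.6400
  blight: TP=11, FP=1+9=10 → 11/21 = 0.5238
Weighted-precision = Σ (supportᵢ/N)·precisionᵢ with N=89: (30/89)·0.6744 + (32/89)·0.6400 + (27/89)·0.5238 = 0.616

0.616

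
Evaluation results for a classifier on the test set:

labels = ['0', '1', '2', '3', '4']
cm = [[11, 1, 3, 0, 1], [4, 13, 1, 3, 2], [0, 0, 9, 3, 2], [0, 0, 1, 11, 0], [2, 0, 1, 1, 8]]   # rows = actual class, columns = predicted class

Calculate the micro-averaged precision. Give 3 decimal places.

Micro-averaging pools counts across classes: ΣTP=52, ΣFP=25, ΣFN=25.
Micro-precision = TP/(TP+FP) on pooled counts = 0.675 (equals overall accuracy in single-label multiclass).

0.675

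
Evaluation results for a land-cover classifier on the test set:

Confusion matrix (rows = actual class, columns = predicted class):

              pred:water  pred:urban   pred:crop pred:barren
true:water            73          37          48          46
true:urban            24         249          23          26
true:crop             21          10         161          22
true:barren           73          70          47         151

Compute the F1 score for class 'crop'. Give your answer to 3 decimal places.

One-vs-rest for 'crop': TP = diagonal; FP = other classes predicted 'crop'; FN = 'crop' predicted as other.
F1 score = 2·TP/(2·TP+FP+FN).
crop: TP=161, FP=48+23+47=118, FN=21+10+22=53 → 322/493 = 0.6531

0.653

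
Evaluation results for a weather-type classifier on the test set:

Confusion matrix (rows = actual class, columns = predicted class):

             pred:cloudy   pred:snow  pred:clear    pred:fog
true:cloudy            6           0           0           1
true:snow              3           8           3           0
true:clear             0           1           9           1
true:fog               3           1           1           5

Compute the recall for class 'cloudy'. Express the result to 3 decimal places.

0.857

One-vs-rest for 'cloudy': TP = diagonal; FP = other classes predicted 'cloudy'; FN = 'cloudy' predicted as other.
recall = TP/(TP+FN).
cloudy: TP=6, FN=0+0+1=1 → 6/7 = 0.8571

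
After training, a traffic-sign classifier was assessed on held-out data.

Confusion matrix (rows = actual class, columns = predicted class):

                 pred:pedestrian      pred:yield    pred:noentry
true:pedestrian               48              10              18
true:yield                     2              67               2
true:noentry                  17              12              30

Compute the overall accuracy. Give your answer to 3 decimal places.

Accuracy = trace / total = (48+67+30=145) / 206 = 145/206 = 0.704

0.704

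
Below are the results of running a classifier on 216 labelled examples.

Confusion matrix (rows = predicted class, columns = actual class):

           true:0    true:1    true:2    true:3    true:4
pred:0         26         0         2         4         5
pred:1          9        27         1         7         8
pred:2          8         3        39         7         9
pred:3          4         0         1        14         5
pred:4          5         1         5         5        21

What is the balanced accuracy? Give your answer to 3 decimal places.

Balanced accuracy = mean of per-class recall.
  0: recall = 26/52 = 0.5000
  1: recall = 27/31 = 0.8710
  2: recall = 39/48 = 0.8125
  3: recall = 14/37 = 0.3784
  4: recall = 21/48 = 0.4375
Mean = (0.5000 + 0.8710 + 0.8125 + 0.3784 + 0.4375) / 5 = 0.600

0.600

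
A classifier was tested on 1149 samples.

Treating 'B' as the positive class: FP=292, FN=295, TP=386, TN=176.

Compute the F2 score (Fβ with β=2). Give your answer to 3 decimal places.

0.567

Fβ = (1+β²)·TP / ((1+β²)·TP + β²·FN + FP), with β²=4
= 5·386 / (5·386 + 4·295 + 292) = 0.567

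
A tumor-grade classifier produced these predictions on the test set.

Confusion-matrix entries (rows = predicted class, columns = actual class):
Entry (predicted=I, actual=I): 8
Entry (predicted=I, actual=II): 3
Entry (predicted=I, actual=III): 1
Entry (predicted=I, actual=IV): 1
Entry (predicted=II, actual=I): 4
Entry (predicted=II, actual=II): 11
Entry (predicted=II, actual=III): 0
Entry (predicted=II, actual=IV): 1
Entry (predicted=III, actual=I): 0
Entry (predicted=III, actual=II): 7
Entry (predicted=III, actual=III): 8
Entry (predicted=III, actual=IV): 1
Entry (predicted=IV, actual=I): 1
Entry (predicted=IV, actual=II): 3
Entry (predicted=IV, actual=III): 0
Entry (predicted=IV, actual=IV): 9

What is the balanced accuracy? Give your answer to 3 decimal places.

Balanced accuracy = mean of per-class recall.
  I: recall = 8/13 = 0.6154
  II: recall = 11/24 = 0.4583
  III: recall = 8/9 = 0.8889
  IV: recall = 9/12 = 0.7500
Mean = (0.6154 + 0.4583 + 0.8889 + 0.7500) / 4 = 0.678

0.678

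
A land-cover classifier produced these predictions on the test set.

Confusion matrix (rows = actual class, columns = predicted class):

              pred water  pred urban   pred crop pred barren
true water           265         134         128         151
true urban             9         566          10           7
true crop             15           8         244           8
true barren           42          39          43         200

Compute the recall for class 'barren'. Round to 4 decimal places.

recall = TP/(TP+FN).
barren: TP=200, FN=42+39+43=124 → 200/324 = 0.61728

0.6173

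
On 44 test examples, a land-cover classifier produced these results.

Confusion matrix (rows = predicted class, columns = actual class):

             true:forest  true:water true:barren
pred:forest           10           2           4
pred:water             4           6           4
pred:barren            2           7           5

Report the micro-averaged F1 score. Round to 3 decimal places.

0.477

Micro-averaging pools counts across classes: ΣTP=21, ΣFP=23, ΣFN=23.
Micro-F1 score = 2·TP/(2·TP+FP+FN) on pooled counts = 0.477 (equals overall accuracy in single-label multiclass).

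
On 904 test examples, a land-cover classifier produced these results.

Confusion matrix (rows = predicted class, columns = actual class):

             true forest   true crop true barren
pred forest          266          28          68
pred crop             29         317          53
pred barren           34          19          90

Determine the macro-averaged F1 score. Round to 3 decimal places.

0.703

Per-class F1 score (2·TP/(2·TP+FP+FN)):
  forest: TP=266, FP=28+68=96, FN=29+34=63 → 532/691 = 0.7699
  crop: TP=317, FP=29+53=82, FN=28+19=47 → 634/763 = 0.8309
  barren: TP=90, FP=34+19=53, FN=68+53=121 → 180/354 = 0.5085
Macro-F1 score = mean = (0.7699 + 0.8309 + 0.5085) / 3 = 0.703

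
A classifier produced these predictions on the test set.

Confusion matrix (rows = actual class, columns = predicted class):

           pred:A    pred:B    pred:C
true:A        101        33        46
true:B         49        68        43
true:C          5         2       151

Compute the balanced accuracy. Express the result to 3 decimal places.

0.647

Balanced accuracy = mean of per-class recall.
  A: recall = 101/180 = 0.5611
  B: recall = 68/160 = 0.4250
  C: recall = 151/158 = 0.9557
Mean = (0.5611 + 0.4250 + 0.9557) / 3 = 0.647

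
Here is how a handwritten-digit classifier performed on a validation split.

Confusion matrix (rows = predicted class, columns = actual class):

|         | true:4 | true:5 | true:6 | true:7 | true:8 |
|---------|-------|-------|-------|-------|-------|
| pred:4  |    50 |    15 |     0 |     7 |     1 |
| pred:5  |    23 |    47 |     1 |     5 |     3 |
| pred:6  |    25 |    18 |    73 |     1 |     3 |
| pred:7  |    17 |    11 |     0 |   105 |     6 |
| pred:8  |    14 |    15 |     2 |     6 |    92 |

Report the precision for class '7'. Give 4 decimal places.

0.7554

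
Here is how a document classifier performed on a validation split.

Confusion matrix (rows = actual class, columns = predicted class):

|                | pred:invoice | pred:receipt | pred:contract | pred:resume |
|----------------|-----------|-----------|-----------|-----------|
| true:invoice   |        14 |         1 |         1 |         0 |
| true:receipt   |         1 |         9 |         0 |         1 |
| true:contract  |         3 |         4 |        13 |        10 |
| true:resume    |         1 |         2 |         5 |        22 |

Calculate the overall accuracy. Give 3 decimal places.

0.667

Accuracy = trace / total = (14+9+13+22=58) / 87 = 58/87 = 0.667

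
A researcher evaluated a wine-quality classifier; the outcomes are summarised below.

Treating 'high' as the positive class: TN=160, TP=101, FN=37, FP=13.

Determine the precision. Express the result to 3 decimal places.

0.886

Precision = TP/(TP+FP) = 101/(101+13) = 101/114 = 0.886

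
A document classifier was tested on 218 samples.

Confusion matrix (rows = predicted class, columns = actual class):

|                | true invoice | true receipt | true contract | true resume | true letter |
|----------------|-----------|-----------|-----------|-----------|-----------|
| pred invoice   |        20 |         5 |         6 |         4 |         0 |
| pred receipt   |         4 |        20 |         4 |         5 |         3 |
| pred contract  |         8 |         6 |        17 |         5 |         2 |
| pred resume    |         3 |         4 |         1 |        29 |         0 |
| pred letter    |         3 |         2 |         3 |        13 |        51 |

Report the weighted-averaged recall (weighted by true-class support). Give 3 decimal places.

0.628

Per-class recall (TP/(TP+FN)):
  invoice: TP=20, FN=4+8+3+3=18 → 20/38 = 0.5263
  receipt: TP=20, FN=5+6+4+2=17 → 20/37 = 0.5405
  contract: TP=17, FN=6+4+1+3=14 → 17/31 = 0.5484
  resume: TP=29, FN=4+5+5+13=27 → 29/56 = 0.5179
  letter: TP=51, FN=0+3+2+0=5 → 51/56 = 0.9107
Weighted-recall = Σ (supportᵢ/N)·recallᵢ with N=218: (38/218)·0.5263 + (37/218)·0.5405 + (31/218)·0.5484 + (56/218)·0.5179 + (56/218)·0.9107 = 0.628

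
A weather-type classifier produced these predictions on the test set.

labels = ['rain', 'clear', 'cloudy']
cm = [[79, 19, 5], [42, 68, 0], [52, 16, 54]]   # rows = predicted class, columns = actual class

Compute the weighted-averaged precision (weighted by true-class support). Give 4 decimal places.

0.6641

Per-class precision (TP/(TP+FP)):
  rain: TP=79, FP=19+5=24 → 79/103 = 0.76699
  clear: TP=68, FP=42+0=42 → 68/110 = 0.61818
  cloudy: TP=54, FP=52+16=68 → 54/122 = 0.44262
Weighted-precision = Σ (supportᵢ/N)·precisionᵢ with N=335: (173/335)·0.76699 + (103/335)·0.61818 + (59/335)·0.44262 = 0.6641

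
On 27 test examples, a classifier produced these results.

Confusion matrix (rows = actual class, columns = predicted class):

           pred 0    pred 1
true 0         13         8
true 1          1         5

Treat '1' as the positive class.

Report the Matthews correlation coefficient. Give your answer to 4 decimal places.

0.3764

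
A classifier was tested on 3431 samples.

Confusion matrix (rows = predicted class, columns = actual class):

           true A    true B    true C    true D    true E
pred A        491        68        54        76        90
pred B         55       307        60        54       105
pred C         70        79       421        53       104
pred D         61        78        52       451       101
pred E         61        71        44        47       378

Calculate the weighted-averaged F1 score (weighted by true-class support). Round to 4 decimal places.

0.5944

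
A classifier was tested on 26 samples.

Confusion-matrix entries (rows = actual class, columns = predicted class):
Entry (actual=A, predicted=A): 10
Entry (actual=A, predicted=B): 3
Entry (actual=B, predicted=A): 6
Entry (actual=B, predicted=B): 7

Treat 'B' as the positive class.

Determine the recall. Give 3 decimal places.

Recall = TP/(TP+FN) = 7/(7+6) = 7/13 = 0.538

0.538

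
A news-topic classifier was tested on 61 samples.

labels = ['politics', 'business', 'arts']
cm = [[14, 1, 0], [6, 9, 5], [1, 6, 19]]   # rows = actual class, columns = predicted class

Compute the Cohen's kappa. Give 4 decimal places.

0.5292

Observed agreement pₒ = trace/N = 42/61 = 0.68852
Expected agreement pₑ = Σ (rowᵢ·colᵢ)/N² = (15·21 + 20·16 + 26·24)/61² = 0.33835
κ = (pₒ − pₑ)/(1 − pₑ) = (0.68852 − 0.33835)/(1 − 0.33835) = 0.5292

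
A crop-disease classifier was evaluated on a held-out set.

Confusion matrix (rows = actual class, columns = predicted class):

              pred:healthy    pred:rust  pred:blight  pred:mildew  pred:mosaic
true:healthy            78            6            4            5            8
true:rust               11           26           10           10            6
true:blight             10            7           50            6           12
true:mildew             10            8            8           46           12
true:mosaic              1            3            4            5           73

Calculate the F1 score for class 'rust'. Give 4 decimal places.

F1 score = 2·TP/(2·TP+FP+FN).
rust: TP=26, FP=6+7+8+3=24, FN=11+10+10+6=37 → 52/113 = 0.46018

0.4602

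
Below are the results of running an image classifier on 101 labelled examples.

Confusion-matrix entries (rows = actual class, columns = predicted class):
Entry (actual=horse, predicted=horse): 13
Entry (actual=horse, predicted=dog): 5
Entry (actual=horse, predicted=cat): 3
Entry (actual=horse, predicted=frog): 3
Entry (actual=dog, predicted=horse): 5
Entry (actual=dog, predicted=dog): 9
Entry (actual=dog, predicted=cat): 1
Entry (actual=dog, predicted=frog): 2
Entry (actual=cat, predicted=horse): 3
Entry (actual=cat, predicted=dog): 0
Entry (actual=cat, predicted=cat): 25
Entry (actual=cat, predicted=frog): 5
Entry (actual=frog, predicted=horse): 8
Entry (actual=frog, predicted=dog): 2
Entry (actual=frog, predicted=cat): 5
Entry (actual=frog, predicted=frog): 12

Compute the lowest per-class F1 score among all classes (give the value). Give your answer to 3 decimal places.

Per-class F1 score (2·TP/(2·TP+FP+FN)):
  horse: TP=13, FP=5+3+8=16, FN=5+3+3=11 → 26/53 = 0.4906
  dog: TP=9, FP=5+0+2=7, FN=5+1+2=8 → 18/33 = 0.5455
  cat: TP=25, FP=3+1+5=9, FN=3+0+5=8 → 50/67 = 0.7463
  frog: TP=12, FP=3+2+5=10, FN=8+2+5=15 → 24/49 = 0.4898
Lowest is class 'frog' with F1 score = 0.490.

0.490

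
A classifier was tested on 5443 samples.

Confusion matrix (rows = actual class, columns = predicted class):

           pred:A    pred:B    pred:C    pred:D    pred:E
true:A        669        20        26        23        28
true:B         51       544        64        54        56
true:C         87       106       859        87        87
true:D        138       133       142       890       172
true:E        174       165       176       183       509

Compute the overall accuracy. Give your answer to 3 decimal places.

0.638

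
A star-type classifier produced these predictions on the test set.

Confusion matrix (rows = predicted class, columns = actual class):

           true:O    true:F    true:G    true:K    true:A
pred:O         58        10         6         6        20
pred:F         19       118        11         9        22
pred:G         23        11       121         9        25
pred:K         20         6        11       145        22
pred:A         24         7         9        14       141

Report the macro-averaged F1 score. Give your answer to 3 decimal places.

0.660

Per-class F1 score (2·TP/(2·TP+FP+FN)):
  O: TP=58, FP=10+6+6+20=42, FN=19+23+20+24=86 → 116/244 = 0.4754
  F: TP=118, FP=19+11+9+22=61, FN=10+11+6+7=34 → 236/331 = 0.7130
  G: TP=121, FP=23+11+9+25=68, FN=6+11+11+9=37 → 242/347 = 0.6974
  K: TP=145, FP=20+6+11+22=59, FN=6+9+9+14=38 → 290/387 = 0.7494
  A: TP=141, FP=24+7+9+14=54, FN=20+22+25+22=89 → 282/425 = 0.6635
Macro-F1 score = mean = (0.4754 + 0.7130 + 0.6974 + 0.7494 + 0.6635) / 5 = 0.660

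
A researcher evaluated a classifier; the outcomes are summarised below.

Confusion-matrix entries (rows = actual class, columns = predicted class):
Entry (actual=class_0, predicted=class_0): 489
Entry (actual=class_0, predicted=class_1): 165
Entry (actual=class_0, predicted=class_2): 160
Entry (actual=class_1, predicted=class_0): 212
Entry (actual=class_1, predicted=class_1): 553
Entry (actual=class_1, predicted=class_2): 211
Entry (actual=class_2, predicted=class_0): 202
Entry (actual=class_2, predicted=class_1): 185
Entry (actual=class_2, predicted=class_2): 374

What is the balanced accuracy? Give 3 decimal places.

0.553

Balanced accuracy = mean of per-class recall.
  class_0: recall = 489/814 = 0.6007
  class_1: recall = 553/976 = 0.5666
  class_2: recall = 374/761 = 0.4915
Mean = (0.6007 + 0.5666 + 0.4915) / 3 = 0.553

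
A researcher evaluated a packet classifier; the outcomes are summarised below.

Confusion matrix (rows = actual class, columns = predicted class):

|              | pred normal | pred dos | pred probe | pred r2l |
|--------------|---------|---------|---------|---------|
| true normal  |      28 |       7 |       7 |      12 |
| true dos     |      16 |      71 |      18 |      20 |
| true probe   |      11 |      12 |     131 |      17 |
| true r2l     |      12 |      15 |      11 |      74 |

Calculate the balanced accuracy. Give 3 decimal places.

Balanced accuracy = mean of per-class recall.
  normal: recall = 28/54 = 0.5185
  dos: recall = 71/125 = 0.5680
  probe: recall = 131/171 = 0.7661
  r2l: recall = 74/112 = 0.6607
Mean = (0.5185 + 0.5680 + 0.7661 + 0.6607) / 4 = 0.628

0.628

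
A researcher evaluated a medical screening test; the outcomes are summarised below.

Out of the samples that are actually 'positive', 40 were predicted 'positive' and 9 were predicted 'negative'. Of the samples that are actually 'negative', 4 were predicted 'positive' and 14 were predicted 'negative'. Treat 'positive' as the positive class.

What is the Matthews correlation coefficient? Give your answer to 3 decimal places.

0.555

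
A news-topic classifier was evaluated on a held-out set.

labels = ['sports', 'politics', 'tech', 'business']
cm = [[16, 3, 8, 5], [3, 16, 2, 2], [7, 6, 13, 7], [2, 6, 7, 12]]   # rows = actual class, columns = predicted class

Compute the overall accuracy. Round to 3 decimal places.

Accuracy = trace / total = (16+16+13+12=57) / 115 = 57/115 = 0.496

0.496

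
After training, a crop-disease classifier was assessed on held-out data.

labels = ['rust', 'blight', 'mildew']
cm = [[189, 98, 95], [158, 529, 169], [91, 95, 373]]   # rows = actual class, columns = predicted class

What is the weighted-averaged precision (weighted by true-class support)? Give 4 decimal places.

0.6229

Per-class precision (TP/(TP+FP)):
  rust: TP=189, FP=158+91=249 → 189/438 = 0.43151
  blight: TP=529, FP=98+95=193 → 529/722 = 0.73269
  mildew: TP=373, FP=95+169=264 → 373/637 = 0.58556
Weighted-precision = Σ (supportᵢ/N)·precisionᵢ with N=1797: (382/1797)·0.43151 + (856/1797)·0.73269 + (559/1797)·0.58556 = 0.6229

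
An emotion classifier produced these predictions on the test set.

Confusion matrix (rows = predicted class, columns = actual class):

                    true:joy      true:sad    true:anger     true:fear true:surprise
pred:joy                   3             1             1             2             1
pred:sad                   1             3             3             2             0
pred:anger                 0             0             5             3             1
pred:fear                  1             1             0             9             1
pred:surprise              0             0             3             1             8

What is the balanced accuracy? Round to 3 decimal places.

0.575

Balanced accuracy = mean of per-class recall.
  joy: recall = 3/5 = 0.6000
  sad: recall = 3/5 = 0.6000
  anger: recall = 5/12 = 0.4167
  fear: recall = 9/17 = 0.5294
  surprise: recall = 8/11 = 0.7273
Mean = (0.6000 + 0.6000 + 0.4167 + 0.5294 + 0.7273) / 5 = 0.575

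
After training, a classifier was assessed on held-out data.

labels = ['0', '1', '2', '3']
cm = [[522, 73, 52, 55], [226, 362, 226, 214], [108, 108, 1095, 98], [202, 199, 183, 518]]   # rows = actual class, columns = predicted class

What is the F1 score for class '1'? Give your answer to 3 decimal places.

0.409

F1 score = 2·TP/(2·TP+FP+FN).
1: TP=362, FP=73+108+199=380, FN=226+226+214=666 → 724/1770 = 0.4090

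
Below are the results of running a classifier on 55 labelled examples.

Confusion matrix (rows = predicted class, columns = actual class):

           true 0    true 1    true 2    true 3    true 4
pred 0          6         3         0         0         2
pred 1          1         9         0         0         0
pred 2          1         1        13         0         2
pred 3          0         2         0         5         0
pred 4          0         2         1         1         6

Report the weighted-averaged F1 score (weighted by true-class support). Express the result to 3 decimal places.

Per-class F1 score (2·TP/(2·TP+FP+FN)):
  0: TP=6, FP=3+0+0+2=5, FN=1+1+0+0=2 → 12/19 = 0.6316
  1: TP=9, FP=1+0+0+0=1, FN=3+1+2+2=8 → 18/27 = 0.6667
  2: TP=13, FP=1+1+0+2=4, FN=0+0+0+1=1 → 26/31 = 0.8387
  3: TP=5, FP=0+2+0+0=2, FN=0+0+0+1=1 → 10/13 = 0.7692
  4: TP=6, FP=0+2+1+1=4, FN=2+0+2+0=4 → 12/20 = 0.6000
Weighted-F1 score = Σ (supportᵢ/N)·F1 scoreᵢ with N=55: (8/55)·0.6316 + (17/55)·0.6667 + (14/55)·0.8387 + (6/55)·0.7692 + (10/55)·0.6000 = 0.704

0.704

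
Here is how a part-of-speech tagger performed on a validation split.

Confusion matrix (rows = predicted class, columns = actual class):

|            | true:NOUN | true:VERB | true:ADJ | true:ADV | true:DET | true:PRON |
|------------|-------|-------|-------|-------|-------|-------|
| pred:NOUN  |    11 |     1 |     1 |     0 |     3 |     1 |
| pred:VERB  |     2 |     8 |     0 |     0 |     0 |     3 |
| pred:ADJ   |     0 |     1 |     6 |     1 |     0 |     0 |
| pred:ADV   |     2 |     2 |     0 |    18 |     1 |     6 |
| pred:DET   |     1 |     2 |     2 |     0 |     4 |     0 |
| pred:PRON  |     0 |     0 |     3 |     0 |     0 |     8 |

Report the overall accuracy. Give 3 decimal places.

Accuracy = trace / total = (11+8+6+18+4+8=55) / 87 = 55/87 = 0.632

0.632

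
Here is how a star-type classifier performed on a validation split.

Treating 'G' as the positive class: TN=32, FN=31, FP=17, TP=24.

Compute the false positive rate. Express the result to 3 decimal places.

0.347

FPR = FP/(FP+TN) = 17/(17+32) = 0.347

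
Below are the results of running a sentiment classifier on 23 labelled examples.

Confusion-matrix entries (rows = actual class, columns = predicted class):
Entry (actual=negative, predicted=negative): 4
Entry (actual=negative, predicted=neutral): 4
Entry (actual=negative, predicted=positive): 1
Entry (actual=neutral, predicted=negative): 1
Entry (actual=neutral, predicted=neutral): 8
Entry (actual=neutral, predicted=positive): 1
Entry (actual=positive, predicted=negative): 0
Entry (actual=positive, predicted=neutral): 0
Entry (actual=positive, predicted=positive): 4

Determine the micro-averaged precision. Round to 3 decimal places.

Micro-averaging pools counts across classes: ΣTP=16, ΣFP=7, ΣFN=7.
Micro-precision = TP/(TP+FP) on pooled counts = 0.696 (equals overall accuracy in single-label multiclass).

0.696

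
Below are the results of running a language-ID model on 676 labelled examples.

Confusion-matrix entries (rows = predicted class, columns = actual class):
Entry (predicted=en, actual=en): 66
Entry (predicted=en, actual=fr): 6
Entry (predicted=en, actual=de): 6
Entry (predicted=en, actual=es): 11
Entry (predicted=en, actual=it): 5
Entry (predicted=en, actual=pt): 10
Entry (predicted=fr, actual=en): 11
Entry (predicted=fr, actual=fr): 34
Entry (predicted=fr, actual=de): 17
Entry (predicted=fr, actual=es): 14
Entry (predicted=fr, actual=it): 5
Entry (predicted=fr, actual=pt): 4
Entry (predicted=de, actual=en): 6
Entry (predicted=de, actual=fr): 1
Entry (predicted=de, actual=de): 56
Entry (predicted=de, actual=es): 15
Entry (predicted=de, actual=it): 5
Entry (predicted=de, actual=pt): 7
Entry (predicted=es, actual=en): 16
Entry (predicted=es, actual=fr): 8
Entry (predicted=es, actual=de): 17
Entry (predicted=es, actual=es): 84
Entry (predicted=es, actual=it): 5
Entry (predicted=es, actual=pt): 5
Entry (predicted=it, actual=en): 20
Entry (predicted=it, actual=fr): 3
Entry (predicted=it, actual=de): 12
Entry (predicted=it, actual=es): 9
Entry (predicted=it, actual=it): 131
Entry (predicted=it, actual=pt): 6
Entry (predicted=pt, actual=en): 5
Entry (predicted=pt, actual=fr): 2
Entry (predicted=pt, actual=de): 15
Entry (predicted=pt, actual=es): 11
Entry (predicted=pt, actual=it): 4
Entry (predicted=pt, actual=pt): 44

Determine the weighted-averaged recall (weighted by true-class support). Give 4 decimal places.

0.6139

Per-class recall (TP/(TP+FN)):
  en: TP=66, FN=11+6+16+20+5=58 → 66/124 = 0.53226
  fr: TP=34, FN=6+1+8+3+2=20 → 34/54 = 0.62963
  de: TP=56, FN=6+17+17+12+15=67 → 56/123 = 0.45528
  es: TP=84, FN=11+14+15+9+11=60 → 84/144 = 0.58333
  it: TP=131, FN=5+5+5+5+4=24 → 131/155 = 0.84516
  pt: TP=44, FN=10+4+7+5+6=32 → 44/76 = 0.57895
Weighted-recall = Σ (supportᵢ/N)·recallᵢ with N=676: (124/676)·0.53226 + (54/676)·0.62963 + (123/676)·0.45528 + (144/676)·0.58333 + (155/676)·0.84516 + (76/676)·0.57895 = 0.6139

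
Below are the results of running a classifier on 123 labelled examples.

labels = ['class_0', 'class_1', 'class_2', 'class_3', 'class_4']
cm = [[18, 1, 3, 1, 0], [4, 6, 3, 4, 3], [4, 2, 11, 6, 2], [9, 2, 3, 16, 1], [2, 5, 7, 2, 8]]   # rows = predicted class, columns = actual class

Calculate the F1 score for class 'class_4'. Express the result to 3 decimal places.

0.421

Treat 'class_4' as positive and all other classes as negative.
F1 score = 2·TP/(2·TP+FP+FN).
class_4: TP=8, FP=2+5+7+2=16, FN=0+3+2+1=6 → 16/38 = 0.4211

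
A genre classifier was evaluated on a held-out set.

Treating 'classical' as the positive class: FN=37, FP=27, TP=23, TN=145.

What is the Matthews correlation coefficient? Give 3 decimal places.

0.241

MCC = (TP·TN − FP·FN) / √((TP+FP)(TP+FN)(TN+FP)(TN+FN))
Numerator = 23·145 − 27·37 = 2336
Denominator = √(50·60·172·182) = √93912000 = 9690.8204
MCC = 2336 / 9690.8204 = 0.241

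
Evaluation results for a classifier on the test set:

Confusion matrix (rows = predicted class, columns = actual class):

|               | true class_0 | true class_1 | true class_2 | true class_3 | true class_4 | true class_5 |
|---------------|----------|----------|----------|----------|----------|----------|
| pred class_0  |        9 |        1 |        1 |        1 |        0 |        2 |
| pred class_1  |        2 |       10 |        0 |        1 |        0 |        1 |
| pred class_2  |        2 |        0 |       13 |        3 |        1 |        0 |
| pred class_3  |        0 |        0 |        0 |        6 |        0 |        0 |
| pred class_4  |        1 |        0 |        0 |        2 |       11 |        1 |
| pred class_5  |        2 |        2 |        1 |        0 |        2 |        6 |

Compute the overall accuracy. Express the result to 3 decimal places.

0.679

Accuracy = trace / total = (9+10+13+6+11+6=55) / 81 = 55/81 = 0.679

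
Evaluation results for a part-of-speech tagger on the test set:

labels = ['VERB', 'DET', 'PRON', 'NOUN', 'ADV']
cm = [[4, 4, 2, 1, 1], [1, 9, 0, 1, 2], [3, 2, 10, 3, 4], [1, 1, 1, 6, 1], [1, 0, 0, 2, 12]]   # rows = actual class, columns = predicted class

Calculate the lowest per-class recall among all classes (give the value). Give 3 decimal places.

0.333

Per-class recall (TP/(TP+FN)):
  VERB: TP=4, FN=4+2+1+1=8 → 4/12 = 0.3333
  DET: TP=9, FN=1+0+1+2=4 → 9/13 = 0.6923
  PRON: TP=10, FN=3+2+3+4=12 → 10/22 = 0.4545
  NOUN: TP=6, FN=1+1+1+1=4 → 6/10 = 0.6000
  ADV: TP=12, FN=1+0+0+2=3 → 12/15 = 0.8000
Lowest is class 'VERB' with recall = 0.333.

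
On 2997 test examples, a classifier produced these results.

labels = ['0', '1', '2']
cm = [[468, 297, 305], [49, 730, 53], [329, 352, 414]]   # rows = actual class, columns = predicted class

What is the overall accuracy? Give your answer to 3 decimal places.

0.538

Accuracy = trace / total = (468+730+414=1612) / 2997 = 1612/2997 = 0.538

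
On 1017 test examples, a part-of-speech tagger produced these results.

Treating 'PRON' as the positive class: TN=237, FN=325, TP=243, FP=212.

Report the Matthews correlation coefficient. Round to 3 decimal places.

MCC = (TP·TN − FP·FN) / √((TP+FP)(TP+FN)(TN+FP)(TN+FN))
Numerator = 243·237 − 212·325 = -11309
Denominator = √(455·568·449·562) = √65214232720 = 255370.7750
MCC = -11309 / 255370.7750 = -0.044

-0.044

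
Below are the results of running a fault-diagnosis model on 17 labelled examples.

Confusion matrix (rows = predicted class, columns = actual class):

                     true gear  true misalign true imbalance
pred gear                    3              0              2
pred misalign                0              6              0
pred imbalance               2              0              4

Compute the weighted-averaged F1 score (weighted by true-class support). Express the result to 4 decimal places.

Per-class F1 score (2·TP/(2·TP+FP+FN)):
  gear: TP=3, FP=0+2=2, FN=0+2=2 → 6/10 = 0.60000
  misalign: TP=6, FP=0+0=0, FN=0+0=0 → 12/12 = 1.00000
  imbalance: TP=4, FP=2+0=2, FN=2+0=2 → 8/12 = 0.66667
Weighted-F1 score = Σ (supportᵢ/N)·F1 scoreᵢ with N=17: (5/17)·0.60000 + (6/17)·1.00000 + (6/17)·0.66667 = 0.7647

0.7647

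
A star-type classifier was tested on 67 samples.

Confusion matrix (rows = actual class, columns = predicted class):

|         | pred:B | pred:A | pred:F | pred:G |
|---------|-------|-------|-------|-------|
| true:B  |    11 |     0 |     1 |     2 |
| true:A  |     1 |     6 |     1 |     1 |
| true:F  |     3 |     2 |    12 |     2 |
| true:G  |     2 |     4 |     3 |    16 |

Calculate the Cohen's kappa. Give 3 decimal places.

Observed agreement pₒ = trace/N = 45/67 = 0.6716
Expected agreement pₑ = Σ (rowᵢ·colᵢ)/N² = (14·17 + 9·12 + 19·17 + 25·21)/67² = 0.2660
κ = (pₒ − pₑ)/(1 − pₑ) = (0.6716 − 0.2660)/(1 − 0.2660) = 0.553

0.553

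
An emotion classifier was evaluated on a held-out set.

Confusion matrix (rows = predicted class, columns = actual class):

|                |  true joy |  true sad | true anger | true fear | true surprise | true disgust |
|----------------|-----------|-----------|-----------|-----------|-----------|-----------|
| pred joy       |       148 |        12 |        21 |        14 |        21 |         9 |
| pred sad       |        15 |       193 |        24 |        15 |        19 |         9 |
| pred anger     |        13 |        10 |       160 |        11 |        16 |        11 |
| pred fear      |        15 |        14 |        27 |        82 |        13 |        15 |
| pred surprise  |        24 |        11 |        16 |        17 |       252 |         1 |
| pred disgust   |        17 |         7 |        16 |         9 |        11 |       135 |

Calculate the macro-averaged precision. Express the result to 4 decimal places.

0.6758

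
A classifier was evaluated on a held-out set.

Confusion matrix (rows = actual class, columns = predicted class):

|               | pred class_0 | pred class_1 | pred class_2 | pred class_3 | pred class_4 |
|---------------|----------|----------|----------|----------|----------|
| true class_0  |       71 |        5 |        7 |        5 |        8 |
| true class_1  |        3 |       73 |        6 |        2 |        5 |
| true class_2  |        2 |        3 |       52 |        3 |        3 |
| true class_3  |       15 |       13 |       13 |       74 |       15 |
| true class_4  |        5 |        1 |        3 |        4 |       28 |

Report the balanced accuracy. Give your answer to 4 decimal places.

0.7275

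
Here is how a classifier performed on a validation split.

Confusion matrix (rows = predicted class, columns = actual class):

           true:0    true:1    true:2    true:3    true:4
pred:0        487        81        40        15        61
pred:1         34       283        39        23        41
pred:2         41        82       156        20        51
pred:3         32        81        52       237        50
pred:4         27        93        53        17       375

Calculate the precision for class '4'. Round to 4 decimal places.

0.6637

One-vs-rest for '4': TP = diagonal; FP = other classes predicted '4'; FN = '4' predicted as other.
precision = TP/(TP+FP).
4: TP=375, FP=27+93+53+17=190 → 375/565 = 0.66372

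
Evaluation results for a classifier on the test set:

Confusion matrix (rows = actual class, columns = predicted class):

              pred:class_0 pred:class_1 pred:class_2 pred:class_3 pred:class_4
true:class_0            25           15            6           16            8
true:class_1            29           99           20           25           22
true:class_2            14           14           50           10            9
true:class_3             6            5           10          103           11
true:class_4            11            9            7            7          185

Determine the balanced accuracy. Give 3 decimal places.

0.598

Balanced accuracy = mean of per-class recall.
  class_0: recall = 25/70 = 0.3571
  class_1: recall = 99/195 = 0.5077
  class_2: recall = 50/97 = 0.5155
  class_3: recall = 103/135 = 0.7630
  class_4: recall = 185/219 = 0.8447
Mean = (0.3571 + 0.5077 + 0.5155 + 0.7630 + 0.8447) / 5 = 0.598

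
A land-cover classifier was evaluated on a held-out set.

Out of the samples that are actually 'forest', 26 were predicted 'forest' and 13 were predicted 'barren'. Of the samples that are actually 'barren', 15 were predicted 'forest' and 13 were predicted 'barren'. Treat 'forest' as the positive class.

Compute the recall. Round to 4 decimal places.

Recall = TP/(TP+FN) = 26/(26+13) = 26/39 = 0.6667

0.6667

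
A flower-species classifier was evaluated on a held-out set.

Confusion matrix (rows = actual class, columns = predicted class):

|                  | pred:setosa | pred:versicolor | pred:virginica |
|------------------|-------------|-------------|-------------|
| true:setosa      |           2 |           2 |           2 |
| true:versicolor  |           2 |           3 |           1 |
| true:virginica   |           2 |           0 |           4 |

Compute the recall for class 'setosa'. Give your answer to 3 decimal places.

recall = TP/(TP+FN).
setosa: TP=2, FN=2+2=4 → 2/6 = 0.3333

0.333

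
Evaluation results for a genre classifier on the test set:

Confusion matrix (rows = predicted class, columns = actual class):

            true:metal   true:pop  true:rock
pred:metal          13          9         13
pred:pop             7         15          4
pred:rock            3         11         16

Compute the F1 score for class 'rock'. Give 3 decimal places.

0.508

Treat 'rock' as positive and all other classes as negative.
F1 score = 2·TP/(2·TP+FP+FN).
rock: TP=16, FP=3+11=14, FN=13+4=17 → 32/63 = 0.5079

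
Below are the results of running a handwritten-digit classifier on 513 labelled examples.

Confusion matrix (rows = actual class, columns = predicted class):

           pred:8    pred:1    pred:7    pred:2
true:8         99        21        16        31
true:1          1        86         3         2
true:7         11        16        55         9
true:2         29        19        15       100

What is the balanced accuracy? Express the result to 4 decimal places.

0.6864

Balanced accuracy = mean of per-class recall.
  8: recall = 99/167 = 0.59281
  1: recall = 86/92 = 0.93478
  7: recall = 55/91 = 0.60440
  2: recall = 100/163 = 0.61350
Mean = (0.59281 + 0.93478 + 0.60440 + 0.61350) / 4 = 0.6864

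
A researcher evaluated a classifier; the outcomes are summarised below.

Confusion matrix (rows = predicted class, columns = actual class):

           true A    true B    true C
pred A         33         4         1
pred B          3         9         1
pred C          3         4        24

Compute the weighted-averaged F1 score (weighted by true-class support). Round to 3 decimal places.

0.799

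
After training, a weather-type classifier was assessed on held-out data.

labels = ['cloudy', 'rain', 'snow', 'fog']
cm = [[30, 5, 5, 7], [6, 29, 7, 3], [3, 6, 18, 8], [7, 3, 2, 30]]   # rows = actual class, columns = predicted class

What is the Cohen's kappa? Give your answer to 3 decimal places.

0.509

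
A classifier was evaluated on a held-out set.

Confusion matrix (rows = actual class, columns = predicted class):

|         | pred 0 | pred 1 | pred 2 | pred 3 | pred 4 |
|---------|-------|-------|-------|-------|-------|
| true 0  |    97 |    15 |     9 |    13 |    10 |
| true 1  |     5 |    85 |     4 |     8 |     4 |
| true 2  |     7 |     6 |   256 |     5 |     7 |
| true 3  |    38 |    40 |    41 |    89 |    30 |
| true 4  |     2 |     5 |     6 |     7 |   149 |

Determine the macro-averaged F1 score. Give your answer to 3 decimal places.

0.697

Per-class F1 score (2·TP/(2·TP+FP+FN)):
  0: TP=97, FP=5+7+38+2=52, FN=15+9+13+10=47 → 194/293 = 0.6621
  1: TP=85, FP=15+6+40+5=66, FN=5+4+8+4=21 → 170/257 = 0.6615
  2: TP=256, FP=9+4+41+6=60, FN=7+6+5+7=25 → 512/597 = 0.8576
  3: TP=89, FP=13+8+5+7=33, FN=38+40+41+30=149 → 178/360 = 0.4944
  4: TP=149, FP=10+4+7+30=51, FN=2+5+6+7=20 → 298/369 = 0.8076
Macro-F1 score = mean = (0.6621 + 0.6615 + 0.8576 + 0.4944 + 0.8076) / 5 = 0.697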